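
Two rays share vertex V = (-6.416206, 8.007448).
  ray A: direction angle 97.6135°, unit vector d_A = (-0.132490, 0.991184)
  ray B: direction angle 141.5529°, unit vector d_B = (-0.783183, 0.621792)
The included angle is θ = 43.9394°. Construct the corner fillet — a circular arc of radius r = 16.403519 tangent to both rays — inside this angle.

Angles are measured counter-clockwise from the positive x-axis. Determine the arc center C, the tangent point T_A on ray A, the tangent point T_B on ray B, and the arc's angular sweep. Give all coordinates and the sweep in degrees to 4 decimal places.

center=(-28.0624,46.1377) T_A=(-11.8035,48.3110) T_B=(-38.2620,33.2908) sweep=136.0606

bisector direction at 119.5832° = (-0.493687,0.869640)
center distance |VC| = r/sin(θ/2) = 16.403519/sin(21.9697°) = 43.846052
C = V + |VC|·bis = (-28.0624,46.1377)
T_A = V + ((C−V)·d_A)·d_A = V + 40.6620·d_A = (-11.8035,48.3110)
T_B = V + ((C−V)·d_B)·d_B = V + 40.6620·d_B = (-38.2620,33.2908)
sweep = 180° − θ = 136.0606°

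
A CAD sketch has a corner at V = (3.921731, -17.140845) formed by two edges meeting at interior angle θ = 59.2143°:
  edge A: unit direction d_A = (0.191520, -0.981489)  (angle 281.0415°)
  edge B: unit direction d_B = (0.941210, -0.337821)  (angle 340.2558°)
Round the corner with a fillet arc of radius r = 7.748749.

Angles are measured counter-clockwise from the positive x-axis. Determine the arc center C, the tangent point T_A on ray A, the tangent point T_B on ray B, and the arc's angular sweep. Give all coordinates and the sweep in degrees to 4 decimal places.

bisector direction at 310.6487° = (0.651419,-0.758718)
center distance |VC| = r/sin(θ/2) = 7.748749/sin(29.6072°) = 15.684128
C = V + |VC|·bis = (14.1387,-29.0407)
T_A = V + ((C−V)·d_A)·d_A = V + 13.6363·d_A = (6.5334,-30.5247)
T_B = V + ((C−V)·d_B)·d_B = V + 13.6363·d_B = (16.7564,-21.7475)
sweep = 180° − θ = 120.7857°

center=(14.1387,-29.0407) T_A=(6.5334,-30.5247) T_B=(16.7564,-21.7475) sweep=120.7857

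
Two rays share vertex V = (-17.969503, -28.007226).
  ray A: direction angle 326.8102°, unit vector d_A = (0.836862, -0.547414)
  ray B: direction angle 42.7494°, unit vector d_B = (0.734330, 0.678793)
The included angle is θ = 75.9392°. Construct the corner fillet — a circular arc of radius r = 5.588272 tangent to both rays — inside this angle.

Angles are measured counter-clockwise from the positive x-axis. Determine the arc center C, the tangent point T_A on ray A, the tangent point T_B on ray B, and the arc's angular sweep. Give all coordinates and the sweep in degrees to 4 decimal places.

center=(-8.9181,-27.2504) T_A=(-11.9772,-31.9270) T_B=(-12.7113,-23.1467) sweep=104.0608

bisector direction at 4.7798° = (0.996522,0.083327)
center distance |VC| = r/sin(θ/2) = 5.588272/sin(37.9696°) = 9.083028
C = V + |VC|·bis = (-8.9181,-27.2504)
T_A = V + ((C−V)·d_A)·d_A = V + 7.1605·d_A = (-11.9772,-31.9270)
T_B = V + ((C−V)·d_B)·d_B = V + 7.1605·d_B = (-12.7113,-23.1467)
sweep = 180° − θ = 104.0608°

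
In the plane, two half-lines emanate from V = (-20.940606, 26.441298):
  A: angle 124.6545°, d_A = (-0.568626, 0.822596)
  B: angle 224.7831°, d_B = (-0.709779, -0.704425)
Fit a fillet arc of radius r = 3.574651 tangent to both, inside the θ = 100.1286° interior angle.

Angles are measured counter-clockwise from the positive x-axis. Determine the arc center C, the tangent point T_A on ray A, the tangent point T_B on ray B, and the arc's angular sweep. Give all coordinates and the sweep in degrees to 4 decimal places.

bisector direction at 174.7188° = (-0.995755,0.092044)
center distance |VC| = r/sin(θ/2) = 3.574651/sin(50.0643°) = 4.661988
C = V + |VC|·bis = (-25.5828,26.8704)
T_A = V + ((C−V)·d_A)·d_A = V + 2.9927·d_A = (-22.6423,28.9030)
T_B = V + ((C−V)·d_B)·d_B = V + 2.9927·d_B = (-23.0647,24.3332)
sweep = 180° − θ = 79.8714°

center=(-25.5828,26.8704) T_A=(-22.6423,28.9030) T_B=(-23.0647,24.3332) sweep=79.8714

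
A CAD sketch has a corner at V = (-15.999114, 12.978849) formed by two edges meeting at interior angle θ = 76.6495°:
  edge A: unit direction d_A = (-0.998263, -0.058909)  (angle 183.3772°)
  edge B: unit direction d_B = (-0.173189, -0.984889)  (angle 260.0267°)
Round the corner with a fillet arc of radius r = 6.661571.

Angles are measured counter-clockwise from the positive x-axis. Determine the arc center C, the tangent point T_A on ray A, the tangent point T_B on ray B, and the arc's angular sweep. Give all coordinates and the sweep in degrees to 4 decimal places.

center=(-24.0196,5.8324) T_A=(-24.4120,12.4824) T_B=(-17.4587,4.6787) sweep=103.3505

bisector direction at 221.7020° = (-0.746616,-0.665256)
center distance |VC| = r/sin(θ/2) = 6.661571/sin(38.3248°) = 10.742425
C = V + |VC|·bis = (-24.0196,5.8324)
T_A = V + ((C−V)·d_A)·d_A = V + 8.4275·d_A = (-24.4120,12.4824)
T_B = V + ((C−V)·d_B)·d_B = V + 8.4275·d_B = (-17.4587,4.6787)
sweep = 180° − θ = 103.3505°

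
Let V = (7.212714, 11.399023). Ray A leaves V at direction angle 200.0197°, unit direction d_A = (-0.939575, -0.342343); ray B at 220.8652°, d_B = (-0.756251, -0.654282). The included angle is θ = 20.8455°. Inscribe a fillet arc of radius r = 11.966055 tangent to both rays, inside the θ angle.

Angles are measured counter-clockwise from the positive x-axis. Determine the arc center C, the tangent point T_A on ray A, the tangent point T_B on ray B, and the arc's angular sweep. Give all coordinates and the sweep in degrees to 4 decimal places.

bisector direction at 210.4425° = (-0.862139,-0.506673)
center distance |VC| = r/sin(θ/2) = 11.966055/sin(10.4228°) = 66.143811
C = V + |VC|·bis = (-49.8124,-22.1142)
T_A = V + ((C−V)·d_A)·d_A = V + 65.0524·d_A = (-53.9089,-10.8712)
T_B = V + ((C−V)·d_B)·d_B = V + 65.0524·d_B = (-41.9832,-31.1636)
sweep = 180° − θ = 159.1545°

center=(-49.8124,-22.1142) T_A=(-53.9089,-10.8712) T_B=(-41.9832,-31.1636) sweep=159.1545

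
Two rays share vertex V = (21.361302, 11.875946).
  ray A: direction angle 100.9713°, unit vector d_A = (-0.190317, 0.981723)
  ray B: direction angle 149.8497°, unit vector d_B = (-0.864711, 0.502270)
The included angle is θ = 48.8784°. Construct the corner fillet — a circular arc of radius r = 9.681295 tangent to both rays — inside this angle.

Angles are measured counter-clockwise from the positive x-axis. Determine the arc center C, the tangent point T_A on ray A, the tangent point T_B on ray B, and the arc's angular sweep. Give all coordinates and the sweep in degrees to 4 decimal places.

bisector direction at 125.4105° = (-0.579431,0.815022)
center distance |VC| = r/sin(θ/2) = 9.681295/sin(24.4392°) = 23.400179
C = V + |VC|·bis = (7.8025,30.9476)
T_A = V + ((C−V)·d_A)·d_A = V + 21.3035·d_A = (17.3069,32.7901)
T_B = V + ((C−V)·d_B)·d_B = V + 21.3035·d_B = (2.9399,22.5761)
sweep = 180° − θ = 131.1216°

center=(7.8025,30.9476) T_A=(17.3069,32.7901) T_B=(2.9399,22.5761) sweep=131.1216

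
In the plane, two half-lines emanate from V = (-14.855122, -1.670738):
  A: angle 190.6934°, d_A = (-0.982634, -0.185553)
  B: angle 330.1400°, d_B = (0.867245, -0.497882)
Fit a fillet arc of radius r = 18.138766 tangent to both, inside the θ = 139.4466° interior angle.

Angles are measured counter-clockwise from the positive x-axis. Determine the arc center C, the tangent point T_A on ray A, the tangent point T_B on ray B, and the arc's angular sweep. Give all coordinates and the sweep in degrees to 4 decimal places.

center=(-18.0744,-20.7380) T_A=(-21.4401,-2.9142) T_B=(-9.0434,-5.0072) sweep=40.5534

bisector direction at 260.4167° = (-0.166481,-0.986045)
center distance |VC| = r/sin(θ/2) = 18.138766/sin(69.7233°) = 19.337086
C = V + |VC|·bis = (-18.0744,-20.7380)
T_A = V + ((C−V)·d_A)·d_A = V + 6.7013·d_A = (-21.4401,-2.9142)
T_B = V + ((C−V)·d_B)·d_B = V + 6.7013·d_B = (-9.0434,-5.0072)
sweep = 180° − θ = 40.5534°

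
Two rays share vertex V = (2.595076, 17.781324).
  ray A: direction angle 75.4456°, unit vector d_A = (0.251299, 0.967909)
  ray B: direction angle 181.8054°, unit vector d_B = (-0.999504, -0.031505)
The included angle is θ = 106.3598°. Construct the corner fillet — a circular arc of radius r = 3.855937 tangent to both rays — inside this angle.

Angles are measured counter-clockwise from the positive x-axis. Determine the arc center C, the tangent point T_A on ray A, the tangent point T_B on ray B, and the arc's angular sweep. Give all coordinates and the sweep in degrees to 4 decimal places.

center=(-0.4117,21.5444) T_A=(3.3205,20.5754) T_B=(-0.2902,17.6904) sweep=73.6402

bisector direction at 128.6255° = (-0.624227,0.781243)
center distance |VC| = r/sin(θ/2) = 3.855937/sin(53.1799°) = 4.816783
C = V + |VC|·bis = (-0.4117,21.5444)
T_A = V + ((C−V)·d_A)·d_A = V + 2.8867·d_A = (3.3205,20.5754)
T_B = V + ((C−V)·d_B)·d_B = V + 2.8867·d_B = (-0.2902,17.6904)
sweep = 180° − θ = 73.6402°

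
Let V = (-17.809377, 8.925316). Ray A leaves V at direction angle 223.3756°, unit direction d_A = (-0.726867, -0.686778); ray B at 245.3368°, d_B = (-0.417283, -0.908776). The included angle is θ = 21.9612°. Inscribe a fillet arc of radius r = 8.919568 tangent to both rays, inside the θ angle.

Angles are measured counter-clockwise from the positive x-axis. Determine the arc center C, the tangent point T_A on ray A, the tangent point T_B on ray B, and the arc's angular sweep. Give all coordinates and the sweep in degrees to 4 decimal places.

bisector direction at 234.3562° = (-0.582744,-0.812656)
center distance |VC| = r/sin(θ/2) = 8.919568/sin(10.9806°) = 46.827628
C = V + |VC|·bis = (-45.0979,-29.1294)
T_A = V + ((C−V)·d_A)·d_A = V + 45.9703·d_A = (-51.2237,-22.6461)
T_B = V + ((C−V)·d_B)·d_B = V + 45.9703·d_B = (-36.9920,-32.8514)
sweep = 180° − θ = 158.0388°

center=(-45.0979,-29.1294) T_A=(-51.2237,-22.6461) T_B=(-36.9920,-32.8514) sweep=158.0388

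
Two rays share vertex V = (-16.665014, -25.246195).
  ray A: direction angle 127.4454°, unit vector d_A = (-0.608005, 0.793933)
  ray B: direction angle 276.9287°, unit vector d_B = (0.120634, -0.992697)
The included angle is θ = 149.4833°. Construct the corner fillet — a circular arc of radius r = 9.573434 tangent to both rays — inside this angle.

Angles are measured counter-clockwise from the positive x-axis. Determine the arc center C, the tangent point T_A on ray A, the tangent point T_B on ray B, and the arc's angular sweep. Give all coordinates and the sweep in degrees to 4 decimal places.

bisector direction at 202.1871° = (-0.925956,-0.377632)
center distance |VC| = r/sin(θ/2) = 9.573434/sin(74.7417°) = 9.923238
C = V + |VC|·bis = (-25.8535,-28.9935)
T_A = V + ((C−V)·d_A)·d_A = V + 2.6115·d_A = (-18.2528,-23.1728)
T_B = V + ((C−V)·d_B)·d_B = V + 2.6115·d_B = (-16.3500,-27.8386)
sweep = 180° − θ = 30.5167°

center=(-25.8535,-28.9935) T_A=(-18.2528,-23.1728) T_B=(-16.3500,-27.8386) sweep=30.5167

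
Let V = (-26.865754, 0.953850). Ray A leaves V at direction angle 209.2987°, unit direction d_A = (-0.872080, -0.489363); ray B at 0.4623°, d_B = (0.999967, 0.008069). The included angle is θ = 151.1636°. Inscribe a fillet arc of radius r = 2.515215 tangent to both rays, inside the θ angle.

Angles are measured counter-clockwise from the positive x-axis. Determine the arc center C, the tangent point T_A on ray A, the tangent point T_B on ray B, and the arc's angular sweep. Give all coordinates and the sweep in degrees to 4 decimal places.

bisector direction at 284.8805° = (0.256804,-0.966464)
center distance |VC| = r/sin(θ/2) = 2.515215/sin(75.5818°) = 2.597010
C = V + |VC|·bis = (-26.1988,-1.5561)
T_A = V + ((C−V)·d_A)·d_A = V + 0.6466·d_A = (-27.4297,0.6374)
T_B = V + ((C−V)·d_B)·d_B = V + 0.6466·d_B = (-26.2191,0.9591)
sweep = 180° − θ = 28.8364°

center=(-26.1988,-1.5561) T_A=(-27.4297,0.6374) T_B=(-26.2191,0.9591) sweep=28.8364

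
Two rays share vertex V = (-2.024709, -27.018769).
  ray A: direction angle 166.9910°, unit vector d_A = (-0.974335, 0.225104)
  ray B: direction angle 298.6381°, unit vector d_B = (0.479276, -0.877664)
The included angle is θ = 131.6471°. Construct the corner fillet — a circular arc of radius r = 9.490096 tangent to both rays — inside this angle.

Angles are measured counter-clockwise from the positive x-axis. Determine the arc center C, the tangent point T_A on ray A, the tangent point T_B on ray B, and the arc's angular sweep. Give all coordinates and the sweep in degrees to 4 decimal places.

center=(-8.3120,-35.3063) T_A=(-6.1757,-26.0598) T_B=(0.0172,-30.7579) sweep=48.3529

bisector direction at 232.8145° = (-0.604397,-0.796683)
center distance |VC| = r/sin(θ/2) = 9.490096/sin(65.8235°) = 10.402516
C = V + |VC|·bis = (-8.3120,-35.3063)
T_A = V + ((C−V)·d_A)·d_A = V + 4.2603·d_A = (-6.1757,-26.0598)
T_B = V + ((C−V)·d_B)·d_B = V + 4.2603·d_B = (0.0172,-30.7579)
sweep = 180° − θ = 48.3529°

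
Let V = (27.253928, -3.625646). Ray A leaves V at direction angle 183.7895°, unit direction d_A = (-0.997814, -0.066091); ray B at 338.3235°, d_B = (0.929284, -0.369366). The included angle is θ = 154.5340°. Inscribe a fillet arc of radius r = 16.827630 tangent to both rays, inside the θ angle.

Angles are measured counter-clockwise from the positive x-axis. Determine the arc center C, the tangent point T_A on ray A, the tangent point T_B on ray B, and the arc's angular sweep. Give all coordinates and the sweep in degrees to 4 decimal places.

center=(24.5719,-20.6678) T_A=(23.4598,-3.8770) T_B=(30.7875,-5.0301) sweep=25.4660

bisector direction at 261.0565° = (-0.155460,-0.987842)
center distance |VC| = r/sin(θ/2) = 16.827630/sin(77.2670°) = 17.251893
C = V + |VC|·bis = (24.5719,-20.6678)
T_A = V + ((C−V)·d_A)·d_A = V + 3.8025·d_A = (23.4598,-3.8770)
T_B = V + ((C−V)·d_B)·d_B = V + 3.8025·d_B = (30.7875,-5.0301)
sweep = 180° − θ = 25.4660°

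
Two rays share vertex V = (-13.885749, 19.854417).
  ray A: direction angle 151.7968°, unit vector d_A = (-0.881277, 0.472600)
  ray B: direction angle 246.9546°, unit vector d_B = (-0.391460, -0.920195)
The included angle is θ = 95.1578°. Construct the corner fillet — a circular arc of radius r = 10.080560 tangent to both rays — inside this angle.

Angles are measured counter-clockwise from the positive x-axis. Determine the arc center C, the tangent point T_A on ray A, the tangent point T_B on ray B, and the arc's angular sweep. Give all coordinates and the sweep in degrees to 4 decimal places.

center=(-26.7678,15.3241) T_A=(-22.0037,24.2078) T_B=(-17.4917,11.3779) sweep=84.8422

bisector direction at 199.3757° = (-0.943363,-0.331761)
center distance |VC| = r/sin(θ/2) = 10.080560/sin(47.5789°) = 13.655466
C = V + |VC|·bis = (-26.7678,15.3241)
T_A = V + ((C−V)·d_A)·d_A = V + 9.2116·d_A = (-22.0037,24.2078)
T_B = V + ((C−V)·d_B)·d_B = V + 9.2116·d_B = (-17.4917,11.3779)
sweep = 180° − θ = 84.8422°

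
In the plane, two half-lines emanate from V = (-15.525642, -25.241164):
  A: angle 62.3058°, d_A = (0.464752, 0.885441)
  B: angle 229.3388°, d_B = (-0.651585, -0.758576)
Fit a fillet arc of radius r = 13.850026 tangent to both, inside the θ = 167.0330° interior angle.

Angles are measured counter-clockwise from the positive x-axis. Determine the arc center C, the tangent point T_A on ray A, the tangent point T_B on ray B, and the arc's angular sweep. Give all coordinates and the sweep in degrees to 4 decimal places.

bisector direction at 145.8223° = (-0.827299,0.561761)
center distance |VC| = r/sin(θ/2) = 13.850026/sin(83.5165°) = 13.939175
C = V + |VC|·bis = (-27.0575,-17.4107)
T_A = V + ((C−V)·d_A)·d_A = V + 1.5740·d_A = (-14.7941,-23.8475)
T_B = V + ((C−V)·d_B)·d_B = V + 1.5740·d_B = (-16.5512,-26.4351)
sweep = 180° − θ = 12.9670°

center=(-27.0575,-17.4107) T_A=(-14.7941,-23.8475) T_B=(-16.5512,-26.4351) sweep=12.9670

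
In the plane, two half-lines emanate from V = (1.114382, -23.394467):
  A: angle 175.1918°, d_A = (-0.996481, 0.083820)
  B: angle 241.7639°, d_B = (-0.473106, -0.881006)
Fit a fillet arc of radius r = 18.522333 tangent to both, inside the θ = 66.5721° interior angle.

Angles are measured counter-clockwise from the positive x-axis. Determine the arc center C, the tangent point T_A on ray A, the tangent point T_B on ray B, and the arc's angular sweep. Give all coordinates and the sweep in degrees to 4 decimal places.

center=(-28.5514,-39.4868) T_A=(-26.9989,-21.0297) T_B=(-12.2331,-48.2499) sweep=113.4279

bisector direction at 208.4779° = (-0.879002,-0.476819)
center distance |VC| = r/sin(θ/2) = 18.522333/sin(33.2861°) = 33.749420
C = V + |VC|·bis = (-28.5514,-39.4868)
T_A = V + ((C−V)·d_A)·d_A = V + 28.2125·d_A = (-26.9989,-21.0297)
T_B = V + ((C−V)·d_B)·d_B = V + 28.2125·d_B = (-12.2331,-48.2499)
sweep = 180° − θ = 113.4279°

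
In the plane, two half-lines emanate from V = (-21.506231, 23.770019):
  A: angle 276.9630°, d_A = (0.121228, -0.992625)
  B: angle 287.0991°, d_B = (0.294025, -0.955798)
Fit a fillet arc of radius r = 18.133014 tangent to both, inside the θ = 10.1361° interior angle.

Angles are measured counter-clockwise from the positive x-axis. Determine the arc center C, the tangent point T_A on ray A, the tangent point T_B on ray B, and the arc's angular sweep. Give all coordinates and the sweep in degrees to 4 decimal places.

bisector direction at 282.0311° = (0.208442,-0.978035)
center distance |VC| = r/sin(θ/2) = 18.133014/sin(5.0681°) = 205.266566
C = V + |VC|·bis = (21.2799,-176.9878)
T_A = V + ((C−V)·d_A)·d_A = V + 204.4641·d_A = (3.2806,-179.1861)
T_B = V + ((C−V)·d_B)·d_B = V + 204.4641·d_B = (38.6114,-171.6563)
sweep = 180° − θ = 169.8639°

center=(21.2799,-176.9878) T_A=(3.2806,-179.1861) T_B=(38.6114,-171.6563) sweep=169.8639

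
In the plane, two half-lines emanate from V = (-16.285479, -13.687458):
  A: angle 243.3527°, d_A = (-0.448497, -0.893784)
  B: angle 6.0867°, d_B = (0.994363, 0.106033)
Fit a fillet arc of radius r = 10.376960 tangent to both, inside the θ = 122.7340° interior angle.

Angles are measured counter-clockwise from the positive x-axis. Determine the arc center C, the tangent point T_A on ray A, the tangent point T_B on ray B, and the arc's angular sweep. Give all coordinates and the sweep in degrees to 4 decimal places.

center=(-9.5517,-23.4052) T_A=(-18.8264,-18.7512) T_B=(-10.6520,-13.0867) sweep=57.2660

bisector direction at 304.7197° = (0.569562,-0.821948)
center distance |VC| = r/sin(θ/2) = 10.376960/sin(61.3670°) = 11.822805
C = V + |VC|·bis = (-9.5517,-23.4052)
T_A = V + ((C−V)·d_A)·d_A = V + 5.6655·d_A = (-18.8264,-18.7512)
T_B = V + ((C−V)·d_B)·d_B = V + 5.6655·d_B = (-10.6520,-13.0867)
sweep = 180° − θ = 57.2660°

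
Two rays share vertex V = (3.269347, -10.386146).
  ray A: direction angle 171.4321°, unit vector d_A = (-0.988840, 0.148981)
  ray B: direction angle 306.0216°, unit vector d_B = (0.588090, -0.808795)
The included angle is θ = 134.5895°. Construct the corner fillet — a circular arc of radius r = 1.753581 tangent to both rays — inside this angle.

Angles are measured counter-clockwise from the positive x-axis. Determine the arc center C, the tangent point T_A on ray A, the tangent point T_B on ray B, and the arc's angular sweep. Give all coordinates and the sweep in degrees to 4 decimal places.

bisector direction at 238.7268° = (-0.519119,-0.854702)
center distance |VC| = r/sin(θ/2) = 1.753581/sin(67.2947°) = 1.900895
C = V + |VC|·bis = (2.2826,-12.0108)
T_A = V + ((C−V)·d_A)·d_A = V + 0.7337·d_A = (2.5438,-10.2768)
T_B = V + ((C−V)·d_B)·d_B = V + 0.7337·d_B = (3.7008,-10.9796)
sweep = 180° − θ = 45.4105°

center=(2.2826,-12.0108) T_A=(2.5438,-10.2768) T_B=(3.7008,-10.9796) sweep=45.4105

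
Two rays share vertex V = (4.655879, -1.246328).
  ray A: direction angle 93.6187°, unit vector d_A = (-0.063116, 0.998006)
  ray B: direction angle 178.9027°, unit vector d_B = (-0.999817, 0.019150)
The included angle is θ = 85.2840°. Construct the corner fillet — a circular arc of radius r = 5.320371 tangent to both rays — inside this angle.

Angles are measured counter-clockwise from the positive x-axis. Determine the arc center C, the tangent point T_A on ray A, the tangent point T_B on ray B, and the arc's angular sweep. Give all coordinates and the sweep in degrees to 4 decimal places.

bisector direction at 136.2607° = (-0.722493,0.691378)
center distance |VC| = r/sin(θ/2) = 5.320371/sin(42.6420°) = 7.853927
C = V + |VC|·bis = (-1.0185,4.1837)
T_A = V + ((C−V)·d_A)·d_A = V + 5.7774·d_A = (4.2912,4.5195)
T_B = V + ((C−V)·d_B)·d_B = V + 5.7774·d_B = (-1.1204,-1.1357)
sweep = 180° − θ = 94.7160°

center=(-1.0185,4.1837) T_A=(4.2912,4.5195) T_B=(-1.1204,-1.1357) sweep=94.7160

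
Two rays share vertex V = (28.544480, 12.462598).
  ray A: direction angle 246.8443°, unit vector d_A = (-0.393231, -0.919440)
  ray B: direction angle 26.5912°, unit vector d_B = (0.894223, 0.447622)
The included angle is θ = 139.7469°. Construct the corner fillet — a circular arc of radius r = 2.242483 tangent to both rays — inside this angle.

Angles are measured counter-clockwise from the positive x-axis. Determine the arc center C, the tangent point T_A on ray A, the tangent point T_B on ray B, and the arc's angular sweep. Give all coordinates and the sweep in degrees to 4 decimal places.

center=(30.2831,10.8252) T_A=(28.2213,11.7070) T_B=(29.2794,12.8305) sweep=40.2531

bisector direction at 316.7178° = (0.727985,-0.685593)
center distance |VC| = r/sin(θ/2) = 2.242483/sin(69.8735°) = 2.388326
C = V + |VC|·bis = (30.2831,10.8252)
T_A = V + ((C−V)·d_A)·d_A = V + 0.8218·d_A = (28.2213,11.7070)
T_B = V + ((C−V)·d_B)·d_B = V + 0.8218·d_B = (29.2794,12.8305)
sweep = 180° − θ = 40.2531°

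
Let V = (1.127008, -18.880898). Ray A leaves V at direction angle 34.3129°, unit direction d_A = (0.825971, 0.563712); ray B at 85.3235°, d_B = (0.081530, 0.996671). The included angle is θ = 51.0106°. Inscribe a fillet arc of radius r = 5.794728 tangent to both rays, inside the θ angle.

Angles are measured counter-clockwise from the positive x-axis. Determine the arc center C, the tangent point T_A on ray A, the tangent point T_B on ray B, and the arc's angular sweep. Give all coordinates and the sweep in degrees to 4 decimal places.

center=(7.8927,-7.2478) T_A=(11.1593,-12.0340) T_B=(2.1173,-6.7753) sweep=128.9894

bisector direction at 59.8182° = (0.502745,0.864435)
center distance |VC| = r/sin(θ/2) = 5.794728/sin(25.5053°) = 13.457503
C = V + |VC|·bis = (7.8927,-7.2478)
T_A = V + ((C−V)·d_A)·d_A = V + 12.1460·d_A = (11.1593,-12.0340)
T_B = V + ((C−V)·d_B)·d_B = V + 12.1460·d_B = (2.1173,-6.7753)
sweep = 180° − θ = 128.9894°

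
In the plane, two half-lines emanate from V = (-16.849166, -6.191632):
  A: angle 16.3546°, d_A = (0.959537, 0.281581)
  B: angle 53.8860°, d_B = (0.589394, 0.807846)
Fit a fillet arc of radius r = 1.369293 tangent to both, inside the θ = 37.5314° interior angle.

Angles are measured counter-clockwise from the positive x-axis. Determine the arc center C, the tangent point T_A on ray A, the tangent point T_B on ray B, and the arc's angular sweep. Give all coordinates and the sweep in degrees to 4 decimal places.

bisector direction at 35.1203° = (0.817946,0.575295)
center distance |VC| = r/sin(θ/2) = 1.369293/sin(18.7657°) = 4.256443
C = V + |VC|·bis = (-13.3676,-3.7429)
T_A = V + ((C−V)·d_A)·d_A = V + 4.0302·d_A = (-12.9821,-5.0568)
T_B = V + ((C−V)·d_B)·d_B = V + 4.0302·d_B = (-14.4738,-2.9359)
sweep = 180° − θ = 142.4686°

center=(-13.3676,-3.7429) T_A=(-12.9821,-5.0568) T_B=(-14.4738,-2.9359) sweep=142.4686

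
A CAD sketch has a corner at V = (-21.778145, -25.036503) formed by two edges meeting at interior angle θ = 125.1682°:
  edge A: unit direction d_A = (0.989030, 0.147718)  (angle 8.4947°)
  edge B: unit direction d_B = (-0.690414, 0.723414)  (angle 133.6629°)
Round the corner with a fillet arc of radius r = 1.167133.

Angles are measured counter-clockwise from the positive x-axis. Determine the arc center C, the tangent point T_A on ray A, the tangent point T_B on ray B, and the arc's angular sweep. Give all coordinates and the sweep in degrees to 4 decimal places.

bisector direction at 71.0788° = (0.324267,0.945965)
center distance |VC| = r/sin(θ/2) = 1.167133/sin(62.5841°) = 1.314801
C = V + |VC|·bis = (-21.3518,-23.7927)
T_A = V + ((C−V)·d_A)·d_A = V + 0.6054·d_A = (-21.1794,-24.9471)
T_B = V + ((C−V)·d_B)·d_B = V + 0.6054·d_B = (-22.1961,-24.5986)
sweep = 180° − θ = 54.8318°

center=(-21.3518,-23.7927) T_A=(-21.1794,-24.9471) T_B=(-22.1961,-24.5986) sweep=54.8318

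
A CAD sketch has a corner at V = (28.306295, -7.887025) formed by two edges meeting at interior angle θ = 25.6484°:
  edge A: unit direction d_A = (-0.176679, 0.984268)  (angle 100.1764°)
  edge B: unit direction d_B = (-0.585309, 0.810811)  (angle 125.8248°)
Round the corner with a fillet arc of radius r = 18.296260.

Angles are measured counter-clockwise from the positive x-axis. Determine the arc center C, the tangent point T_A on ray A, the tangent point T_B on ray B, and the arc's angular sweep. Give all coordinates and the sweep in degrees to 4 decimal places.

bisector direction at 113.0006° = (-0.390741,0.920501)
center distance |VC| = r/sin(θ/2) = 18.296260/sin(12.8242°) = 82.430307
C = V + |VC|·bis = (-3.9026,67.9901)
T_A = V + ((C−V)·d_A)·d_A = V + 80.3741·d_A = (14.1058,71.2227)
T_B = V + ((C−V)·d_B)·d_B = V + 80.3741·d_B = (-18.7374,57.2812)
sweep = 180° − θ = 154.3516°

center=(-3.9026,67.9901) T_A=(14.1058,71.2227) T_B=(-18.7374,57.2812) sweep=154.3516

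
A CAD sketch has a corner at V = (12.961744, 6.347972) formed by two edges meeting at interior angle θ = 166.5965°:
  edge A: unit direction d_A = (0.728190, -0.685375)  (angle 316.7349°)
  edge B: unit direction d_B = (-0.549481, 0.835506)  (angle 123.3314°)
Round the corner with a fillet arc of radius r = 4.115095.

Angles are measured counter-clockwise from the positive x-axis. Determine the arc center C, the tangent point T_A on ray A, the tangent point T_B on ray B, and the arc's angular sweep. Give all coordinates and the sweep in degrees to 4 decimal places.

bisector direction at 40.0331° = (0.765672,0.643231)
center distance |VC| = r/sin(θ/2) = 4.115095/sin(83.2982°) = 4.143407
C = V + |VC|·bis = (16.1342,9.0131)
T_A = V + ((C−V)·d_A)·d_A = V + 0.4835·d_A = (13.3139,6.0166)
T_B = V + ((C−V)·d_B)·d_B = V + 0.4835·d_B = (12.6960,6.7520)
sweep = 180° − θ = 13.4035°

center=(16.1342,9.0131) T_A=(13.3139,6.0166) T_B=(12.6960,6.7520) sweep=13.4035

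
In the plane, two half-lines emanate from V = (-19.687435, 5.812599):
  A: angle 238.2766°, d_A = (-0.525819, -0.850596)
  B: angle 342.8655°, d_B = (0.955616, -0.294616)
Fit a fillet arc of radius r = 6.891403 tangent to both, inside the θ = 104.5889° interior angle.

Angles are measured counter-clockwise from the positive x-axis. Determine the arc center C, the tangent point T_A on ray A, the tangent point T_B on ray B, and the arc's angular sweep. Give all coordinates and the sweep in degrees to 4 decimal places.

center=(-16.6269,-2.3425) T_A=(-22.4887,1.2812) T_B=(-14.5965,4.2431) sweep=75.4111

bisector direction at 290.5711° = (0.351369,-0.936237)
center distance |VC| = r/sin(θ/2) = 6.891403/sin(52.2944°) = 8.710458
C = V + |VC|·bis = (-16.6269,-2.3425)
T_A = V + ((C−V)·d_A)·d_A = V + 5.3273·d_A = (-22.4887,1.2812)
T_B = V + ((C−V)·d_B)·d_B = V + 5.3273·d_B = (-14.5965,4.2431)
sweep = 180° − θ = 75.4111°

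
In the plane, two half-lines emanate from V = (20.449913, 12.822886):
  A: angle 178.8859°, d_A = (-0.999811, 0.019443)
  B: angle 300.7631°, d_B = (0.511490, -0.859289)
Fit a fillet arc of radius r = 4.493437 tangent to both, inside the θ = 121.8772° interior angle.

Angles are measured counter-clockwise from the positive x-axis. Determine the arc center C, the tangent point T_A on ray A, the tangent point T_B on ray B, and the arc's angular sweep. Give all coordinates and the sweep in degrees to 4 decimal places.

center=(17.8660,8.3788) T_A=(17.9533,12.8714) T_B=(21.7271,10.6772) sweep=58.1228

bisector direction at 239.8245° = (-0.502650,-0.864490)
center distance |VC| = r/sin(θ/2) = 4.493437/sin(60.9386°) = 5.140646
C = V + |VC|·bis = (17.8660,8.3788)
T_A = V + ((C−V)·d_A)·d_A = V + 2.4971·d_A = (17.9533,12.8714)
T_B = V + ((C−V)·d_B)·d_B = V + 2.4971·d_B = (21.7271,10.6772)
sweep = 180° − θ = 58.1228°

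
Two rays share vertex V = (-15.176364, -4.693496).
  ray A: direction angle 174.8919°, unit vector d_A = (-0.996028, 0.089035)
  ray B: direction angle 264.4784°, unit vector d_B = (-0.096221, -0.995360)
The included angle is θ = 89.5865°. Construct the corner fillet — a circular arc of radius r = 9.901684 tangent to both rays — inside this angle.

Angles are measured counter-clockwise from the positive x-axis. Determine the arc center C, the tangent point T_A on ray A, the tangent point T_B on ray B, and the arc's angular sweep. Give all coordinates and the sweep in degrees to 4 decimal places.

bisector direction at 219.6851° = (-0.769565,-0.638568)
center distance |VC| = r/sin(θ/2) = 9.901684/sin(44.7933°) = 14.053900
C = V + |VC|·bis = (-25.9918,-13.6679)
T_A = V + ((C−V)·d_A)·d_A = V + 9.9734·d_A = (-25.1102,-3.8055)
T_B = V + ((C−V)·d_B)·d_B = V + 9.9734·d_B = (-16.1360,-14.6206)
sweep = 180° − θ = 90.4135°

center=(-25.9918,-13.6679) T_A=(-25.1102,-3.8055) T_B=(-16.1360,-14.6206) sweep=90.4135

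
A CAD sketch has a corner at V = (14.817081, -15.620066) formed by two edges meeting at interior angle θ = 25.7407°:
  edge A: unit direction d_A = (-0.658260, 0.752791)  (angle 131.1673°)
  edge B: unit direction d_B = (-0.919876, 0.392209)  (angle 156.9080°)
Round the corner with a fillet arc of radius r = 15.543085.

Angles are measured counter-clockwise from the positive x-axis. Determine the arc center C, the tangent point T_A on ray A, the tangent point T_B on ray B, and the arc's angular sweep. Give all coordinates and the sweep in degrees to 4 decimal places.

center=(-41.6627,25.3582) T_A=(-29.9620,35.5896) T_B=(-47.7588,11.0605) sweep=154.2593

bisector direction at 144.0377° = (-0.809403,0.587254)
center distance |VC| = r/sin(θ/2) = 15.543085/sin(12.8704°) = 69.779520
C = V + |VC|·bis = (-41.6627,25.3582)
T_A = V + ((C−V)·d_A)·d_A = V + 68.0264·d_A = (-29.9620,35.5896)
T_B = V + ((C−V)·d_B)·d_B = V + 68.0264·d_B = (-47.7588,11.0605)
sweep = 180° − θ = 154.2593°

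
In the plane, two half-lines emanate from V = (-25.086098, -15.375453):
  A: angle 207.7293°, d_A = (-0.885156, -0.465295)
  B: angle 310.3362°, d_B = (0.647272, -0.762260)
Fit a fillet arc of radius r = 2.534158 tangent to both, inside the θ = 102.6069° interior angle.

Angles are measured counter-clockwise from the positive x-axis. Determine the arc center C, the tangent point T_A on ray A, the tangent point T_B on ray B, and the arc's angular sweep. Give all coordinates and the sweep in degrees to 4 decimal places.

center=(-25.7038,-18.5631) T_A=(-26.8830,-16.3200) T_B=(-23.7721,-16.9228) sweep=77.3931

bisector direction at 259.0328° = (-0.190248,-0.981736)
center distance |VC| = r/sin(θ/2) = 2.534158/sin(51.3034°) = 3.246972
C = V + |VC|·bis = (-25.7038,-18.5631)
T_A = V + ((C−V)·d_A)·d_A = V + 2.0300·d_A = (-26.8830,-16.3200)
T_B = V + ((C−V)·d_B)·d_B = V + 2.0300·d_B = (-23.7721,-16.9228)
sweep = 180° − θ = 77.3931°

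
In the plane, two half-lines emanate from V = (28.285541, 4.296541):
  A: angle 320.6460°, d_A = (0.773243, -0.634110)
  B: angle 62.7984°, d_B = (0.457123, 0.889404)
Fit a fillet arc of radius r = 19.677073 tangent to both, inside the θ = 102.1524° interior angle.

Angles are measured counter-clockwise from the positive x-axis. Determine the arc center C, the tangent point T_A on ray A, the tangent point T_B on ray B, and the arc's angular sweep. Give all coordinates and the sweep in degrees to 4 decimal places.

center=(53.0505,9.4351) T_A=(40.5731,-5.7800) T_B=(35.5496,18.4300) sweep=77.8476

bisector direction at 11.7222° = (0.979144,0.203167)
center distance |VC| = r/sin(θ/2) = 19.677073/sin(51.0762°) = 25.292445
C = V + |VC|·bis = (53.0505,9.4351)
T_A = V + ((C−V)·d_A)·d_A = V + 15.8909·d_A = (40.5731,-5.7800)
T_B = V + ((C−V)·d_B)·d_B = V + 15.8909·d_B = (35.5496,18.4300)
sweep = 180° − θ = 77.8476°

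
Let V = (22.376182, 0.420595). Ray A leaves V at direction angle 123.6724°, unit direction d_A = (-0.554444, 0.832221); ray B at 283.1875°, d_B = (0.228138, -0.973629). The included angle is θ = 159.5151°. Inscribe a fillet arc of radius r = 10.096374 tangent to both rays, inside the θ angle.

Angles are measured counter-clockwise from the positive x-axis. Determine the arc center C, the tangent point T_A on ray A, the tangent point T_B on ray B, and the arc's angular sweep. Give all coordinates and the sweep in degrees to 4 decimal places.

bisector direction at 203.4299° = (-0.917547,-0.397628)
center distance |VC| = r/sin(θ/2) = 10.096374/sin(79.7575°) = 10.259874
C = V + |VC|·bis = (12.9623,-3.6590)
T_A = V + ((C−V)·d_A)·d_A = V + 1.8243·d_A = (21.3647,1.9389)
T_B = V + ((C−V)·d_B)·d_B = V + 1.8243·d_B = (22.7924,-1.3556)
sweep = 180° − θ = 20.4849°

center=(12.9623,-3.6590) T_A=(21.3647,1.9389) T_B=(22.7924,-1.3556) sweep=20.4849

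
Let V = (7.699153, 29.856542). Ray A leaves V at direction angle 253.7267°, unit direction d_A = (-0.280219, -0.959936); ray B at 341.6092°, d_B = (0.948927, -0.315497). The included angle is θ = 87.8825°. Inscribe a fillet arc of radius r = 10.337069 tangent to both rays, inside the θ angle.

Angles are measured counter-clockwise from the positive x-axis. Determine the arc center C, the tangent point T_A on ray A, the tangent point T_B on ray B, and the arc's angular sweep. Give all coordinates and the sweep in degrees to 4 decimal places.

center=(14.6163,16.6633) T_A=(4.6934,19.5599) T_B=(17.8777,26.4724) sweep=92.1175

bisector direction at 297.6680° = (0.464347,-0.885654)
center distance |VC| = r/sin(θ/2) = 10.337069/sin(43.9412°) = 14.896621
C = V + |VC|·bis = (14.6163,16.6633)
T_A = V + ((C−V)·d_A)·d_A = V + 10.7263·d_A = (4.6934,19.5599)
T_B = V + ((C−V)·d_B)·d_B = V + 10.7263·d_B = (17.8777,26.4724)
sweep = 180° − θ = 92.1175°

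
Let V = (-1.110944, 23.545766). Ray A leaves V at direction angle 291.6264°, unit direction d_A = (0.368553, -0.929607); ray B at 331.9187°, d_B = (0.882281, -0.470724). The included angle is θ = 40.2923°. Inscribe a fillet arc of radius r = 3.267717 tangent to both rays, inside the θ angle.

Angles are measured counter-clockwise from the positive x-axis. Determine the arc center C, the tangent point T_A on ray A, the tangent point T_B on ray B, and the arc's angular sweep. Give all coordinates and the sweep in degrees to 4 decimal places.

center=(5.2095,16.4699) T_A=(2.1718,15.2656) T_B=(6.7477,19.3529) sweep=139.7077

bisector direction at 311.7726° = (0.666175,-0.745795)
center distance |VC| = r/sin(θ/2) = 3.267717/sin(20.1461°) = 9.487704
C = V + |VC|·bis = (5.2095,16.4699)
T_A = V + ((C−V)·d_A)·d_A = V + 8.9072·d_A = (2.1718,15.2656)
T_B = V + ((C−V)·d_B)·d_B = V + 8.9072·d_B = (6.7477,19.3529)
sweep = 180° − θ = 139.7077°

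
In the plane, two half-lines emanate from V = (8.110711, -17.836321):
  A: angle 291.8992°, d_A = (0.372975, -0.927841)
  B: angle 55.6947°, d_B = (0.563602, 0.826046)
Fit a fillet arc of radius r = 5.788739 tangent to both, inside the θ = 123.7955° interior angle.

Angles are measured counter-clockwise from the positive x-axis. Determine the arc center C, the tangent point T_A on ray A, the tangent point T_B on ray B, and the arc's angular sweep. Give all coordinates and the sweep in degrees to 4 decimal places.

center=(14.6347,-18.5454) T_A=(9.2636,-20.7045) T_B=(9.8529,-15.2829) sweep=56.2045

bisector direction at 353.7969° = (0.994145,-0.108052)
center distance |VC| = r/sin(θ/2) = 5.788739/sin(61.8978°) = 6.562390
C = V + |VC|·bis = (14.6347,-18.5454)
T_A = V + ((C−V)·d_A)·d_A = V + 3.0912·d_A = (9.2636,-20.7045)
T_B = V + ((C−V)·d_B)·d_B = V + 3.0912·d_B = (9.8529,-15.2829)
sweep = 180° − θ = 56.2045°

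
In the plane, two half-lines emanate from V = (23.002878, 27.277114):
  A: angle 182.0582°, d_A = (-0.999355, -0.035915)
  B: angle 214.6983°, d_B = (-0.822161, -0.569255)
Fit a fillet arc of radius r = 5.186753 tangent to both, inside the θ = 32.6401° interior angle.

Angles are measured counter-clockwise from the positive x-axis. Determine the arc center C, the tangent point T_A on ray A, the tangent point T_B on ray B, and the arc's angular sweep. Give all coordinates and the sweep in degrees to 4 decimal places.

center=(5.4863,21.4575) T_A=(5.3000,26.6409) T_B=(8.4389,17.1932) sweep=147.3599

bisector direction at 198.3783° = (-0.948996,-0.315289)
center distance |VC| = r/sin(θ/2) = 5.186753/sin(16.3200°) = 18.458027
C = V + |VC|·bis = (5.4863,21.4575)
T_A = V + ((C−V)·d_A)·d_A = V + 17.7143·d_A = (5.3000,26.6409)
T_B = V + ((C−V)·d_B)·d_B = V + 17.7143·d_B = (8.4389,17.1932)
sweep = 180° − θ = 147.3599°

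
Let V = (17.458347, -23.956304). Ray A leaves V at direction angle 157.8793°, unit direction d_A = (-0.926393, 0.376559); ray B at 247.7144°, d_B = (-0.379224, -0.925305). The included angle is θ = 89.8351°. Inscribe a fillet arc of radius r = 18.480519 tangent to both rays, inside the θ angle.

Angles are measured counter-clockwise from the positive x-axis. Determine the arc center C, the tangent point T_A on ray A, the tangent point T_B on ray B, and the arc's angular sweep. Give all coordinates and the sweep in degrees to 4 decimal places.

bisector direction at 202.7969° = (-0.921884,-0.387465)
center distance |VC| = r/sin(θ/2) = 18.480519/sin(44.9175°) = 26.173091
C = V + |VC|·bis = (-6.6702,-34.0975)
T_A = V + ((C−V)·d_A)·d_A = V + 18.5338·d_A = (0.2888,-16.9772)
T_B = V + ((C−V)·d_B)·d_B = V + 18.5338·d_B = (10.4299,-41.1057)
sweep = 180° − θ = 90.1649°

center=(-6.6702,-34.0975) T_A=(0.2888,-16.9772) T_B=(10.4299,-41.1057) sweep=90.1649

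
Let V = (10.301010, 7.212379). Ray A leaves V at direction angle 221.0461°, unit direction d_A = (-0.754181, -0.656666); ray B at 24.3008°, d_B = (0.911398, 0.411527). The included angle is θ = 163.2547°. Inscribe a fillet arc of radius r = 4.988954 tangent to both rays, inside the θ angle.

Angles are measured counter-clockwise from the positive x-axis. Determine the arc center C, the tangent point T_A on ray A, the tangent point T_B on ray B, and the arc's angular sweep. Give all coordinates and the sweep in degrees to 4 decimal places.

center=(13.0233,2.9676) T_A=(9.7472,6.7302) T_B=(10.9702,7.5146) sweep=16.7453

bisector direction at 302.6735° = (0.539850,-0.841761)
center distance |VC| = r/sin(θ/2) = 4.988954/sin(81.6274°) = 5.042699
C = V + |VC|·bis = (13.0233,2.9676)
T_A = V + ((C−V)·d_A)·d_A = V + 0.7343·d_A = (9.7472,6.7302)
T_B = V + ((C−V)·d_B)·d_B = V + 0.7343·d_B = (10.9702,7.5146)
sweep = 180° − θ = 16.7453°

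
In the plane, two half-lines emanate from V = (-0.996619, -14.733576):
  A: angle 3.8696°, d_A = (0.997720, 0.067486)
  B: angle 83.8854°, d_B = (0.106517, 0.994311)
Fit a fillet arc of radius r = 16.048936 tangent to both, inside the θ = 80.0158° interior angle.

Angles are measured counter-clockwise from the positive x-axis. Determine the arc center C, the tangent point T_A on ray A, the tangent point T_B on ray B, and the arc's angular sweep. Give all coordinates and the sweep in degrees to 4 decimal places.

bisector direction at 43.8775° = (0.720823,0.693119)
center distance |VC| = r/sin(θ/2) = 16.048936/sin(40.0079°) = 24.963610
C = V + |VC|·bis = (16.9977,2.5692)
T_A = V + ((C−V)·d_A)·d_A = V + 19.1210·d_A = (18.0808,-13.4432)
T_B = V + ((C−V)·d_B)·d_B = V + 19.1210·d_B = (1.0401,4.2787)
sweep = 180° − θ = 99.9842°

center=(16.9977,2.5692) T_A=(18.0808,-13.4432) T_B=(1.0401,4.2787) sweep=99.9842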